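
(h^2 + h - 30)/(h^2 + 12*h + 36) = (h - 5)/(h + 6)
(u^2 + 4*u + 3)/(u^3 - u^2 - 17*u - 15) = 1/(u - 5)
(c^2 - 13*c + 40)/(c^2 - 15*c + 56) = (c - 5)/(c - 7)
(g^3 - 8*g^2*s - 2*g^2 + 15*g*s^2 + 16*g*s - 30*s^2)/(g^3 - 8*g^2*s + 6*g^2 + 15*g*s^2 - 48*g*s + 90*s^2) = (g - 2)/(g + 6)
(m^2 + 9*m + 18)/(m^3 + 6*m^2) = (m + 3)/m^2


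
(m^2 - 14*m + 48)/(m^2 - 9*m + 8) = (m - 6)/(m - 1)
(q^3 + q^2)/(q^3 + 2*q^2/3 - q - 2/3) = 3*q^2/(3*q^2 - q - 2)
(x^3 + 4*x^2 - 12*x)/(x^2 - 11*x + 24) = x*(x^2 + 4*x - 12)/(x^2 - 11*x + 24)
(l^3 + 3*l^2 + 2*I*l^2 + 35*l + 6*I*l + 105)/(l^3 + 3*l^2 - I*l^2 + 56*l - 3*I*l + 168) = (l - 5*I)/(l - 8*I)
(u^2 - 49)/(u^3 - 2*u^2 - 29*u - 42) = (u + 7)/(u^2 + 5*u + 6)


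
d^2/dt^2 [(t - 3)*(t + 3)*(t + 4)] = 6*t + 8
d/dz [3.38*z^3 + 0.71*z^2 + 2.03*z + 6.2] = 10.14*z^2 + 1.42*z + 2.03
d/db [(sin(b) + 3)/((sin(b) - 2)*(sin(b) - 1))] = (-6*sin(b) + cos(b)^2 + 10)*cos(b)/((sin(b) - 2)^2*(sin(b) - 1)^2)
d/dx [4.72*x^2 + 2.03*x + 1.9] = 9.44*x + 2.03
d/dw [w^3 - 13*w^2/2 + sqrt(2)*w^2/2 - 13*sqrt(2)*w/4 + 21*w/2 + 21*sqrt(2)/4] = 3*w^2 - 13*w + sqrt(2)*w - 13*sqrt(2)/4 + 21/2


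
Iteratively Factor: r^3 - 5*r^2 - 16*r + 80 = (r - 5)*(r^2 - 16) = (r - 5)*(r + 4)*(r - 4)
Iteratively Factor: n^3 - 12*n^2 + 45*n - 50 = (n - 5)*(n^2 - 7*n + 10) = (n - 5)*(n - 2)*(n - 5)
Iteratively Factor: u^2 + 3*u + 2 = (u + 1)*(u + 2)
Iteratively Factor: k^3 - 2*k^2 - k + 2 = (k - 2)*(k^2 - 1) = (k - 2)*(k - 1)*(k + 1)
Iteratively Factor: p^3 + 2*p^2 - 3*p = (p)*(p^2 + 2*p - 3) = p*(p - 1)*(p + 3)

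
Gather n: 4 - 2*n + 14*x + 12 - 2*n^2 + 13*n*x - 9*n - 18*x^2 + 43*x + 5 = -2*n^2 + n*(13*x - 11) - 18*x^2 + 57*x + 21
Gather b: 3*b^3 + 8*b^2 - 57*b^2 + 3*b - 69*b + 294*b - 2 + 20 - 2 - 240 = 3*b^3 - 49*b^2 + 228*b - 224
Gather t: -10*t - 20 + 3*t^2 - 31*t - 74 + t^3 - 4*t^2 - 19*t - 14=t^3 - t^2 - 60*t - 108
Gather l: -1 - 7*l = -7*l - 1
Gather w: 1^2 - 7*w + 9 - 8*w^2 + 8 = -8*w^2 - 7*w + 18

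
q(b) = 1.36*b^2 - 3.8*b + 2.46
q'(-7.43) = -24.01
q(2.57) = 1.68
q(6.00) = 28.62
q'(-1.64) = -8.26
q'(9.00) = 20.68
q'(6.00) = 12.52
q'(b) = 2.72*b - 3.8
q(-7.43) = 105.77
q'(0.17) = -3.34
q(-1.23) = 9.19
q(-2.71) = 22.75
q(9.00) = 78.42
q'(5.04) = 9.91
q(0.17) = 1.85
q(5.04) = 17.85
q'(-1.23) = -7.15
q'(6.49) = 13.85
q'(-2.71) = -11.17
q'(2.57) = 3.19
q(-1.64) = 12.35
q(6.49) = 35.08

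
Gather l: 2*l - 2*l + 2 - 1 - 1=0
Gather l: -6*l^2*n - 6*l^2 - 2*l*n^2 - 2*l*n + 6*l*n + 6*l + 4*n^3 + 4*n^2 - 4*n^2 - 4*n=l^2*(-6*n - 6) + l*(-2*n^2 + 4*n + 6) + 4*n^3 - 4*n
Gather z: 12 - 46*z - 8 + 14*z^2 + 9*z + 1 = 14*z^2 - 37*z + 5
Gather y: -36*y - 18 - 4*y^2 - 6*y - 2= -4*y^2 - 42*y - 20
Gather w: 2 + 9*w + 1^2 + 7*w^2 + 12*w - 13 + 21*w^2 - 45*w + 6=28*w^2 - 24*w - 4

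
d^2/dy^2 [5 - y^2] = -2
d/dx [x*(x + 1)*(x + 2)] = 3*x^2 + 6*x + 2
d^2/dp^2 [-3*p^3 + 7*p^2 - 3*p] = 14 - 18*p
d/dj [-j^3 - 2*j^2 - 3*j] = -3*j^2 - 4*j - 3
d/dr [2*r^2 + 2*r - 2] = 4*r + 2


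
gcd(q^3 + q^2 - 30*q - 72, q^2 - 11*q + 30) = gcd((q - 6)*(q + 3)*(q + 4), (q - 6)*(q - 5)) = q - 6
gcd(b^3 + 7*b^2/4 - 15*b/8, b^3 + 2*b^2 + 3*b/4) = b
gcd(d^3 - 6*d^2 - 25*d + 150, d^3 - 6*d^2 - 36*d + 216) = d - 6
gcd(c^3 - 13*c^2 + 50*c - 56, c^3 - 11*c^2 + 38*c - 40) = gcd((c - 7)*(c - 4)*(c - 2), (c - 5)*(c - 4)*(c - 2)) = c^2 - 6*c + 8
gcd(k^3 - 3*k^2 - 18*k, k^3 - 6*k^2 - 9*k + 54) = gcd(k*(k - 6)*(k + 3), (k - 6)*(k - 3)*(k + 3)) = k^2 - 3*k - 18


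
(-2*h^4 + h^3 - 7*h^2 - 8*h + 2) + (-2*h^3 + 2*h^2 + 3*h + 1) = -2*h^4 - h^3 - 5*h^2 - 5*h + 3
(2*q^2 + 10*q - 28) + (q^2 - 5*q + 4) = 3*q^2 + 5*q - 24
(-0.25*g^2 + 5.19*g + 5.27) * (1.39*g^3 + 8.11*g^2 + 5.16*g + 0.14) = -0.3475*g^5 + 5.1866*g^4 + 48.1262*g^3 + 69.4851*g^2 + 27.9198*g + 0.7378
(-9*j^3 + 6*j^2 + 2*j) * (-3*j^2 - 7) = 27*j^5 - 18*j^4 + 57*j^3 - 42*j^2 - 14*j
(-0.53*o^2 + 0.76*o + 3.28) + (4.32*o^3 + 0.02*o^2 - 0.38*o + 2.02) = 4.32*o^3 - 0.51*o^2 + 0.38*o + 5.3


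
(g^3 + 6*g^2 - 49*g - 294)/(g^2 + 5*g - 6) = (g^2 - 49)/(g - 1)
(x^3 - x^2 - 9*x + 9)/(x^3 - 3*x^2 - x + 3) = (x + 3)/(x + 1)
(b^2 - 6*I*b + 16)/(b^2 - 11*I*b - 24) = (b + 2*I)/(b - 3*I)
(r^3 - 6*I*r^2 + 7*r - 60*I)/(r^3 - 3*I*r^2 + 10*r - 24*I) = (r - 5*I)/(r - 2*I)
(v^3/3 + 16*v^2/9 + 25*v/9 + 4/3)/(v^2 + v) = v/3 + 13/9 + 4/(3*v)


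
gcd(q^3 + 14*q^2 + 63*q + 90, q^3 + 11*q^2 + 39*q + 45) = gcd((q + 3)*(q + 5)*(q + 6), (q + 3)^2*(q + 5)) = q^2 + 8*q + 15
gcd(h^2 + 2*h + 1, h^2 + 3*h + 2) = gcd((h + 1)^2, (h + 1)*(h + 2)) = h + 1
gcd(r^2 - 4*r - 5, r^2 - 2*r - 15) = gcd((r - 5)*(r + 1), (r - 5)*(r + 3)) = r - 5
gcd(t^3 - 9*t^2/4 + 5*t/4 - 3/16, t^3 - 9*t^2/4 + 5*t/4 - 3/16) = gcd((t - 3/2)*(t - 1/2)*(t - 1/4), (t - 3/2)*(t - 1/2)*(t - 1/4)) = t^3 - 9*t^2/4 + 5*t/4 - 3/16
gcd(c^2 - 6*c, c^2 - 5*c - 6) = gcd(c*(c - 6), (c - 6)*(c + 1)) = c - 6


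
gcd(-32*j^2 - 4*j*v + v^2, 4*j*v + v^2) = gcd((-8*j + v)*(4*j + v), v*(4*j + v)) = 4*j + v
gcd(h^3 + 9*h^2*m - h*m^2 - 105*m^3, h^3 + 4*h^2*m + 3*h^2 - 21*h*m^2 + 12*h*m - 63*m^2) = h^2 + 4*h*m - 21*m^2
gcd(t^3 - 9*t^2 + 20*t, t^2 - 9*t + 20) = t^2 - 9*t + 20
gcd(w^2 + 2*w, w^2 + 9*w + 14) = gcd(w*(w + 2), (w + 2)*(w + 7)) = w + 2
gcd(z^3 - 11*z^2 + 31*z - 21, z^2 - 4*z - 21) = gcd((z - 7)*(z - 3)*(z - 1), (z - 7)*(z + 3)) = z - 7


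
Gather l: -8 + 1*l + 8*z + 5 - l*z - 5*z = l*(1 - z) + 3*z - 3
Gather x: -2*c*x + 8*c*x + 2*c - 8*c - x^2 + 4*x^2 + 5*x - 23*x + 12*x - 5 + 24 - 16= -6*c + 3*x^2 + x*(6*c - 6) + 3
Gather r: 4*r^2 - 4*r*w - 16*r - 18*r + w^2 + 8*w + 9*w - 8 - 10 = 4*r^2 + r*(-4*w - 34) + w^2 + 17*w - 18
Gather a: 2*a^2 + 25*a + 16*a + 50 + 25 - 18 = 2*a^2 + 41*a + 57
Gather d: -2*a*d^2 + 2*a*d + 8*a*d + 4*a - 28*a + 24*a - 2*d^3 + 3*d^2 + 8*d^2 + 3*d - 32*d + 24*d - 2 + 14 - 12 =-2*d^3 + d^2*(11 - 2*a) + d*(10*a - 5)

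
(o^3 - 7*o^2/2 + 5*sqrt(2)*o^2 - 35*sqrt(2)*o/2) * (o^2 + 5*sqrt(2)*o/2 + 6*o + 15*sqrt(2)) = o^5 + 5*o^4/2 + 15*sqrt(2)*o^4/2 + 4*o^3 + 75*sqrt(2)*o^3/4 - 315*sqrt(2)*o^2/2 + 125*o^2/2 - 525*o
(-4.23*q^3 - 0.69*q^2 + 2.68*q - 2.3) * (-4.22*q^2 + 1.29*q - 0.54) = 17.8506*q^5 - 2.5449*q^4 - 9.9155*q^3 + 13.5358*q^2 - 4.4142*q + 1.242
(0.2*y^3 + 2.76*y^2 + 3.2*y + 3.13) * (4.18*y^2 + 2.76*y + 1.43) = 0.836*y^5 + 12.0888*y^4 + 21.2796*y^3 + 25.8622*y^2 + 13.2148*y + 4.4759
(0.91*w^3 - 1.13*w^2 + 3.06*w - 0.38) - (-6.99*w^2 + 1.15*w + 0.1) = 0.91*w^3 + 5.86*w^2 + 1.91*w - 0.48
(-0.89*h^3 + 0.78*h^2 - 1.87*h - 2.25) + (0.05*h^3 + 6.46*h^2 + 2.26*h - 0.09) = -0.84*h^3 + 7.24*h^2 + 0.39*h - 2.34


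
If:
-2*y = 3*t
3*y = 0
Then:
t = 0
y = 0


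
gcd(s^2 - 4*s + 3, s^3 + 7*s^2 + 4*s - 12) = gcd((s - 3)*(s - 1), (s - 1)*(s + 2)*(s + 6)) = s - 1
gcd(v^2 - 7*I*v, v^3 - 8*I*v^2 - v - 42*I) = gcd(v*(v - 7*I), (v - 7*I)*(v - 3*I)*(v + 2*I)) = v - 7*I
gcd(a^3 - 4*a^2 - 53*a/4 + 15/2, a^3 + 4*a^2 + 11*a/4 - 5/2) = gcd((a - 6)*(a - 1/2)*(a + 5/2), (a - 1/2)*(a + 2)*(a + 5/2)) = a^2 + 2*a - 5/4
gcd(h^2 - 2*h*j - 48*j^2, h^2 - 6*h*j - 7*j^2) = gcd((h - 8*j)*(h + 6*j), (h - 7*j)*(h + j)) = 1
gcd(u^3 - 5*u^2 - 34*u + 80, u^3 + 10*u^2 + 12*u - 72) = u - 2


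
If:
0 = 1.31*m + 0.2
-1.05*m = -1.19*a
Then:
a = -0.13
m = -0.15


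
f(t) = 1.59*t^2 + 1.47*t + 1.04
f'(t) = 3.18*t + 1.47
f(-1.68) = 3.06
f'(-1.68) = -3.87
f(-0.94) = 1.06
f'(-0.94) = -1.52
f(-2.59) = 7.90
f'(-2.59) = -6.77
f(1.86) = 9.27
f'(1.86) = 7.38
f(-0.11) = 0.90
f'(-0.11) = 1.12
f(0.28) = 1.58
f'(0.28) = 2.36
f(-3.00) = 10.94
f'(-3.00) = -8.07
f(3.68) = 27.98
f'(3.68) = 13.17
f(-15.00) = 336.74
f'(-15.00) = -46.23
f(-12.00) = 212.36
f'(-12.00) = -36.69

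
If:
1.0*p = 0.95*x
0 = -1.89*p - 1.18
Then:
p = -0.62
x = -0.66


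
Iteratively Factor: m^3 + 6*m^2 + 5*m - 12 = (m + 4)*(m^2 + 2*m - 3) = (m - 1)*(m + 4)*(m + 3)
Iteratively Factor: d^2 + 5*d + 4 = (d + 4)*(d + 1)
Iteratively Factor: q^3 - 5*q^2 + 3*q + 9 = (q + 1)*(q^2 - 6*q + 9) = (q - 3)*(q + 1)*(q - 3)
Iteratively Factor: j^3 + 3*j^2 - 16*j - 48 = (j + 3)*(j^2 - 16) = (j - 4)*(j + 3)*(j + 4)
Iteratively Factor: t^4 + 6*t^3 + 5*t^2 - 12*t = (t)*(t^3 + 6*t^2 + 5*t - 12) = t*(t + 4)*(t^2 + 2*t - 3) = t*(t + 3)*(t + 4)*(t - 1)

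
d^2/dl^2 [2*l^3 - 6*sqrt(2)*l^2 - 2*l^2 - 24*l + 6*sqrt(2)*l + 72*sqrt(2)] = 12*l - 12*sqrt(2) - 4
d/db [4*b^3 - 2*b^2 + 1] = 4*b*(3*b - 1)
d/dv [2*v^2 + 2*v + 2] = 4*v + 2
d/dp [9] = 0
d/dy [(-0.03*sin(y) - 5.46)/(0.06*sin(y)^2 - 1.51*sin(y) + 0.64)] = (0.0018*sin(y)^2 + 0.6552*sin(y) - 8.2638)*cos(y)/(0.0036*sin(y)^4 - 0.1812*sin(y)^3 + 2.3569*sin(y)^2 - 1.9328*sin(y) + 0.4096)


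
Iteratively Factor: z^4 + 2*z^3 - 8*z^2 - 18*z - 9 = (z + 3)*(z^3 - z^2 - 5*z - 3) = (z - 3)*(z + 3)*(z^2 + 2*z + 1) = (z - 3)*(z + 1)*(z + 3)*(z + 1)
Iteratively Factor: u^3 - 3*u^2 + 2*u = (u - 1)*(u^2 - 2*u) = (u - 2)*(u - 1)*(u)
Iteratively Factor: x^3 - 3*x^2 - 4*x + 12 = (x - 3)*(x^2 - 4) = (x - 3)*(x + 2)*(x - 2)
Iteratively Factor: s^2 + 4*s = (s)*(s + 4)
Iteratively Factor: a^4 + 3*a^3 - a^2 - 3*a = (a - 1)*(a^3 + 4*a^2 + 3*a) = a*(a - 1)*(a^2 + 4*a + 3) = a*(a - 1)*(a + 1)*(a + 3)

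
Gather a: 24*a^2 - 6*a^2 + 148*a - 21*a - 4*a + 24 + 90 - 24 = 18*a^2 + 123*a + 90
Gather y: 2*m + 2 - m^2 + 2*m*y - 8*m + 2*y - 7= -m^2 - 6*m + y*(2*m + 2) - 5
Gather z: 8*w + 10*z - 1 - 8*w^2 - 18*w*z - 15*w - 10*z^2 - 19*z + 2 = -8*w^2 - 7*w - 10*z^2 + z*(-18*w - 9) + 1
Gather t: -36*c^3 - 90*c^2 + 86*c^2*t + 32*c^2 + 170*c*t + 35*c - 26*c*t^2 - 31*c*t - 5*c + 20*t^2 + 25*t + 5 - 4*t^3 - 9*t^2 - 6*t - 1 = -36*c^3 - 58*c^2 + 30*c - 4*t^3 + t^2*(11 - 26*c) + t*(86*c^2 + 139*c + 19) + 4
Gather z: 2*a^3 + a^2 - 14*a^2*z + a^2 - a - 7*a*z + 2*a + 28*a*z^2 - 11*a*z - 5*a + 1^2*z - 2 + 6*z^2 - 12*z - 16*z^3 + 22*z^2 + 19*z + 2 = 2*a^3 + 2*a^2 - 4*a - 16*z^3 + z^2*(28*a + 28) + z*(-14*a^2 - 18*a + 8)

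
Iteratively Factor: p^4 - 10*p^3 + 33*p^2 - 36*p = (p)*(p^3 - 10*p^2 + 33*p - 36) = p*(p - 4)*(p^2 - 6*p + 9) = p*(p - 4)*(p - 3)*(p - 3)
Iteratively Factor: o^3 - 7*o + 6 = (o - 2)*(o^2 + 2*o - 3) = (o - 2)*(o - 1)*(o + 3)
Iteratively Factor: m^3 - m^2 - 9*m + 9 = (m - 1)*(m^2 - 9) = (m - 3)*(m - 1)*(m + 3)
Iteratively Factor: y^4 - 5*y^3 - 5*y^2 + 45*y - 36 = (y - 1)*(y^3 - 4*y^2 - 9*y + 36) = (y - 4)*(y - 1)*(y^2 - 9) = (y - 4)*(y - 1)*(y + 3)*(y - 3)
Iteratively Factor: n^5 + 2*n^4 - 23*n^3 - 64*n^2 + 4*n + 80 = (n + 2)*(n^4 - 23*n^2 - 18*n + 40) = (n + 2)*(n + 4)*(n^3 - 4*n^2 - 7*n + 10) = (n - 1)*(n + 2)*(n + 4)*(n^2 - 3*n - 10) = (n - 5)*(n - 1)*(n + 2)*(n + 4)*(n + 2)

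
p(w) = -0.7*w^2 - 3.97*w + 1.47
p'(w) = -1.4*w - 3.97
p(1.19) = -4.25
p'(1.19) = -5.64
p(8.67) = -85.57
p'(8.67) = -16.11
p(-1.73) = 6.24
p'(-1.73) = -1.55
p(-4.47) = 5.23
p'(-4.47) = 2.29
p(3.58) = -21.71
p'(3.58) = -8.98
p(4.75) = -33.18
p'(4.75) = -10.62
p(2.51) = -12.90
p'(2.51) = -7.48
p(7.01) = -60.76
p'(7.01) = -13.78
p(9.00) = -90.96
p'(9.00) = -16.57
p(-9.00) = -19.50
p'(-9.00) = 8.63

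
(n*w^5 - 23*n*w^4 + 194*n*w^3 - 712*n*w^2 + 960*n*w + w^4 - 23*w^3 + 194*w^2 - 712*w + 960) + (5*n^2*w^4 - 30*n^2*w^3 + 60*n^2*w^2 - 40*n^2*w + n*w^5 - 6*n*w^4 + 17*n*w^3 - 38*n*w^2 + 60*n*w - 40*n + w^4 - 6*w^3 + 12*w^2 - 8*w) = 5*n^2*w^4 - 30*n^2*w^3 + 60*n^2*w^2 - 40*n^2*w + 2*n*w^5 - 29*n*w^4 + 211*n*w^3 - 750*n*w^2 + 1020*n*w - 40*n + 2*w^4 - 29*w^3 + 206*w^2 - 720*w + 960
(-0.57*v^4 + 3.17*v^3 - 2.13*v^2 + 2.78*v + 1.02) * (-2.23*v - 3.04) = 1.2711*v^5 - 5.3363*v^4 - 4.8869*v^3 + 0.2758*v^2 - 10.7258*v - 3.1008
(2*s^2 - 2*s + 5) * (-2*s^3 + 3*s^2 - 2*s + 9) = -4*s^5 + 10*s^4 - 20*s^3 + 37*s^2 - 28*s + 45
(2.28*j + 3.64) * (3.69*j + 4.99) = 8.4132*j^2 + 24.8088*j + 18.1636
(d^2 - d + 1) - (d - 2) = d^2 - 2*d + 3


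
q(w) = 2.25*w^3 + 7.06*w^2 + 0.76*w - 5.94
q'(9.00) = 674.59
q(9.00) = 2213.01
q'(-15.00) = 1307.71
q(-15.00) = -6022.59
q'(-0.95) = -6.56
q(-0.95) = -2.22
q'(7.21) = 453.46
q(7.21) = 1209.86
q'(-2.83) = 14.86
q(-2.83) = -2.54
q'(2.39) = 73.06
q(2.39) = 66.92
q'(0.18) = 3.52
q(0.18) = -5.56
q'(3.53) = 134.71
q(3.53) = 183.69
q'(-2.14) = 1.46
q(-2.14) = 2.71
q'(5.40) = 273.84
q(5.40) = 558.33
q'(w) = 6.75*w^2 + 14.12*w + 0.76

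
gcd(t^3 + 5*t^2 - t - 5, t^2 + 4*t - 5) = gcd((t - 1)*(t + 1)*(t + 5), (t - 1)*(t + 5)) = t^2 + 4*t - 5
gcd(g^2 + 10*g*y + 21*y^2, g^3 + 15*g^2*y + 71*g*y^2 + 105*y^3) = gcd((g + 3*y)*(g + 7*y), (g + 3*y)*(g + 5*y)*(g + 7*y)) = g^2 + 10*g*y + 21*y^2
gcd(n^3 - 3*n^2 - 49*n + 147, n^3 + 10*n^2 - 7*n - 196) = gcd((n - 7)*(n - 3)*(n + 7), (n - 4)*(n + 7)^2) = n + 7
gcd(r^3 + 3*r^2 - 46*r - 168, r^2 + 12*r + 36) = r + 6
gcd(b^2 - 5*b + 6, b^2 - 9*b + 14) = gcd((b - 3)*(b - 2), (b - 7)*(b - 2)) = b - 2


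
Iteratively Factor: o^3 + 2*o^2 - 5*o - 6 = (o - 2)*(o^2 + 4*o + 3) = (o - 2)*(o + 3)*(o + 1)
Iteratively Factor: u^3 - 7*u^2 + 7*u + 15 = (u + 1)*(u^2 - 8*u + 15) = (u - 5)*(u + 1)*(u - 3)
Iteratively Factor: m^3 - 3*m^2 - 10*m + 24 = (m - 4)*(m^2 + m - 6) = (m - 4)*(m + 3)*(m - 2)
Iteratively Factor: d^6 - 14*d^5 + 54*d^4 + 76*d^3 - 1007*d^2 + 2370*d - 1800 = (d - 5)*(d^5 - 9*d^4 + 9*d^3 + 121*d^2 - 402*d + 360) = (d - 5)*(d - 3)*(d^4 - 6*d^3 - 9*d^2 + 94*d - 120) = (d - 5)*(d - 3)^2*(d^3 - 3*d^2 - 18*d + 40) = (d - 5)*(d - 3)^2*(d - 2)*(d^2 - d - 20) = (d - 5)*(d - 3)^2*(d - 2)*(d + 4)*(d - 5)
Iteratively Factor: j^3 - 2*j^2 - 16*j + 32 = (j + 4)*(j^2 - 6*j + 8) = (j - 2)*(j + 4)*(j - 4)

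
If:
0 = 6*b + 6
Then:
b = -1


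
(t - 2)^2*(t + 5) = t^3 + t^2 - 16*t + 20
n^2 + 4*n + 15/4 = (n + 3/2)*(n + 5/2)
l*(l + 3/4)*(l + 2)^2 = l^4 + 19*l^3/4 + 7*l^2 + 3*l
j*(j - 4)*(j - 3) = j^3 - 7*j^2 + 12*j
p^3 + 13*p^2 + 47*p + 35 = (p + 1)*(p + 5)*(p + 7)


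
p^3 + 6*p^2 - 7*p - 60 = (p - 3)*(p + 4)*(p + 5)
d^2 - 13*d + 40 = (d - 8)*(d - 5)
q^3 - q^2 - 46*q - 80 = (q - 8)*(q + 2)*(q + 5)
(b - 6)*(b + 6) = b^2 - 36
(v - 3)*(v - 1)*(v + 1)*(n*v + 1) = n*v^4 - 3*n*v^3 - n*v^2 + 3*n*v + v^3 - 3*v^2 - v + 3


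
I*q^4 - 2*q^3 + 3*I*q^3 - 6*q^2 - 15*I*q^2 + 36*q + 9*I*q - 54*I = (q - 3)*(q + 6)*(q + 3*I)*(I*q + 1)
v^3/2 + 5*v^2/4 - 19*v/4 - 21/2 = (v/2 + 1)*(v - 3)*(v + 7/2)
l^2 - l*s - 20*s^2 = (l - 5*s)*(l + 4*s)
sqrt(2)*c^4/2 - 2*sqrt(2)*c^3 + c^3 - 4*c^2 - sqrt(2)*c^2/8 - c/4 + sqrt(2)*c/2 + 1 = (c - 4)*(c - 1/2)*(c + 1/2)*(sqrt(2)*c/2 + 1)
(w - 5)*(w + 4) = w^2 - w - 20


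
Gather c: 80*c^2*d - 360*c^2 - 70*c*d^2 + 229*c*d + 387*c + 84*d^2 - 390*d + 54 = c^2*(80*d - 360) + c*(-70*d^2 + 229*d + 387) + 84*d^2 - 390*d + 54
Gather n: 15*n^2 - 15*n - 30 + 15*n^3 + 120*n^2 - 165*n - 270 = 15*n^3 + 135*n^2 - 180*n - 300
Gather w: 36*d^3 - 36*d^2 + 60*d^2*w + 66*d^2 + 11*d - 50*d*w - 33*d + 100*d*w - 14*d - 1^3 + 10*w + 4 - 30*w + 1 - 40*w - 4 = 36*d^3 + 30*d^2 - 36*d + w*(60*d^2 + 50*d - 60)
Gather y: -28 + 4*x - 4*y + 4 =4*x - 4*y - 24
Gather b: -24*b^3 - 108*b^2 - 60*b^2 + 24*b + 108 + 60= -24*b^3 - 168*b^2 + 24*b + 168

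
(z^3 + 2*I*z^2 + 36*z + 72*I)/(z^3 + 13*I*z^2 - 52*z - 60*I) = (z - 6*I)/(z + 5*I)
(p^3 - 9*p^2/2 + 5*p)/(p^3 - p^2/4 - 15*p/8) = 4*(-2*p^2 + 9*p - 10)/(-8*p^2 + 2*p + 15)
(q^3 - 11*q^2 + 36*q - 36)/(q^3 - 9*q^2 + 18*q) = (q - 2)/q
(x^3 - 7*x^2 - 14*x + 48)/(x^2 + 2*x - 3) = (x^2 - 10*x + 16)/(x - 1)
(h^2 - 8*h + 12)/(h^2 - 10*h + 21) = (h^2 - 8*h + 12)/(h^2 - 10*h + 21)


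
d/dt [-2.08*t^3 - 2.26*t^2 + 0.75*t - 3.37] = -6.24*t^2 - 4.52*t + 0.75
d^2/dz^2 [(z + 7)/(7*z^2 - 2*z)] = 14*(7*z^3 + 147*z^2 - 42*z + 4)/(z^3*(343*z^3 - 294*z^2 + 84*z - 8))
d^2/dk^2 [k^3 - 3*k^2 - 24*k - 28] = 6*k - 6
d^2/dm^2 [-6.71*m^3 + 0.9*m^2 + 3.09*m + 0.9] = 1.8 - 40.26*m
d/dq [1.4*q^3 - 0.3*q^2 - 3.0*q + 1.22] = 4.2*q^2 - 0.6*q - 3.0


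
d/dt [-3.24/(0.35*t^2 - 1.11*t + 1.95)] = (2.268*t - 3.5964)/(0.35*t^2 - 1.11*t + 1.95)^2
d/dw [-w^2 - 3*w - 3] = -2*w - 3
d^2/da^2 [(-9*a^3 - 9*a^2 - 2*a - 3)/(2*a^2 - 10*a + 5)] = 2*(-998*a^3 + 1584*a^2 - 435*a - 595)/(8*a^6 - 120*a^5 + 660*a^4 - 1600*a^3 + 1650*a^2 - 750*a + 125)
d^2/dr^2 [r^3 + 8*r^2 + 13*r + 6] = 6*r + 16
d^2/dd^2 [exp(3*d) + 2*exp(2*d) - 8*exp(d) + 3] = (9*exp(2*d) + 8*exp(d) - 8)*exp(d)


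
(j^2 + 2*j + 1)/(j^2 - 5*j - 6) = (j + 1)/(j - 6)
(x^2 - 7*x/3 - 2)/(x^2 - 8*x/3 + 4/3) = (3*x^2 - 7*x - 6)/(3*x^2 - 8*x + 4)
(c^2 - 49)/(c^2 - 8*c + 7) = (c + 7)/(c - 1)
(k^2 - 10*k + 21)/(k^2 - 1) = (k^2 - 10*k + 21)/(k^2 - 1)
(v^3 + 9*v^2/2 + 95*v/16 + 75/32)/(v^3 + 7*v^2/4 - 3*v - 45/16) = (4*v + 5)/(2*(2*v - 3))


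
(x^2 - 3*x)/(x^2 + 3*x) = (x - 3)/(x + 3)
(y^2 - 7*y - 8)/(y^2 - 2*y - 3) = (y - 8)/(y - 3)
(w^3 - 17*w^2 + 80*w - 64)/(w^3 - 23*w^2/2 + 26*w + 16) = 2*(w^2 - 9*w + 8)/(2*w^2 - 7*w - 4)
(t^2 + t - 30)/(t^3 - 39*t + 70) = (t + 6)/(t^2 + 5*t - 14)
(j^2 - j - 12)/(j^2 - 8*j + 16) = (j + 3)/(j - 4)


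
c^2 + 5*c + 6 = (c + 2)*(c + 3)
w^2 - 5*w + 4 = (w - 4)*(w - 1)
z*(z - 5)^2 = z^3 - 10*z^2 + 25*z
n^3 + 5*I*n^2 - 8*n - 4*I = (n + I)*(n + 2*I)^2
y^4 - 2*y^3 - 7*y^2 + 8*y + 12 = (y - 3)*(y - 2)*(y + 1)*(y + 2)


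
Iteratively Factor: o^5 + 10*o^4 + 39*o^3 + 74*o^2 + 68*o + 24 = (o + 1)*(o^4 + 9*o^3 + 30*o^2 + 44*o + 24) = (o + 1)*(o + 2)*(o^3 + 7*o^2 + 16*o + 12) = (o + 1)*(o + 2)*(o + 3)*(o^2 + 4*o + 4) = (o + 1)*(o + 2)^2*(o + 3)*(o + 2)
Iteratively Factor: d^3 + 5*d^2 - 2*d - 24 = (d + 3)*(d^2 + 2*d - 8) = (d + 3)*(d + 4)*(d - 2)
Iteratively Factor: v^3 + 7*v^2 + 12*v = (v + 3)*(v^2 + 4*v) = v*(v + 3)*(v + 4)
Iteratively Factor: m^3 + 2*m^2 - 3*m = (m)*(m^2 + 2*m - 3) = m*(m + 3)*(m - 1)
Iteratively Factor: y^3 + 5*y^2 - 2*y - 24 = (y + 4)*(y^2 + y - 6) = (y - 2)*(y + 4)*(y + 3)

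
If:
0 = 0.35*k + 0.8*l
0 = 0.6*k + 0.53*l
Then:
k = 0.00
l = 0.00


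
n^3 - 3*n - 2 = (n - 2)*(n + 1)^2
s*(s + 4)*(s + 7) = s^3 + 11*s^2 + 28*s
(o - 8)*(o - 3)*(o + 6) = o^3 - 5*o^2 - 42*o + 144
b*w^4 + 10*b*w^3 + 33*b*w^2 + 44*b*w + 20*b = (w + 2)^2*(w + 5)*(b*w + b)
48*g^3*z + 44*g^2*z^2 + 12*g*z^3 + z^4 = z*(2*g + z)*(4*g + z)*(6*g + z)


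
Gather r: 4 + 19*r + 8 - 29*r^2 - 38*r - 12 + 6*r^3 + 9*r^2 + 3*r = 6*r^3 - 20*r^2 - 16*r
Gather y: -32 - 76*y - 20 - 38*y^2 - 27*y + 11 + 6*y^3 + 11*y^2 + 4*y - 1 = 6*y^3 - 27*y^2 - 99*y - 42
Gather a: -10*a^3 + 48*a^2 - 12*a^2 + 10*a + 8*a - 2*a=-10*a^3 + 36*a^2 + 16*a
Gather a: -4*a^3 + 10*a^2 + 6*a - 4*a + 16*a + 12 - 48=-4*a^3 + 10*a^2 + 18*a - 36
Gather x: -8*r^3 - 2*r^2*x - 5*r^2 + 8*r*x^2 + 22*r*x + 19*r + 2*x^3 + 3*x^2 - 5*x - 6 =-8*r^3 - 5*r^2 + 19*r + 2*x^3 + x^2*(8*r + 3) + x*(-2*r^2 + 22*r - 5) - 6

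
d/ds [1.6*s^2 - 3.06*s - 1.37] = 3.2*s - 3.06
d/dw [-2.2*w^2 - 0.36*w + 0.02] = -4.4*w - 0.36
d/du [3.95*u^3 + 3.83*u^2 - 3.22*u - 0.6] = 11.85*u^2 + 7.66*u - 3.22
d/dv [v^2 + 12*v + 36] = 2*v + 12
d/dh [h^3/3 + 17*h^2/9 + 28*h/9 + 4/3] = h^2 + 34*h/9 + 28/9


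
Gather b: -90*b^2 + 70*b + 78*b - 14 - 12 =-90*b^2 + 148*b - 26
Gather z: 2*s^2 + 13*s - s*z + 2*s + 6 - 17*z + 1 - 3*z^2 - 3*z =2*s^2 + 15*s - 3*z^2 + z*(-s - 20) + 7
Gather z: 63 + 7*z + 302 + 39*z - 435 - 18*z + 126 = 28*z + 56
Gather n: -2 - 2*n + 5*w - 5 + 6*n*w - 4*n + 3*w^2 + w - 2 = n*(6*w - 6) + 3*w^2 + 6*w - 9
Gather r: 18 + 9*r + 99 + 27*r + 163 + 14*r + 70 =50*r + 350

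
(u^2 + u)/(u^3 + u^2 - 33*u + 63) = u*(u + 1)/(u^3 + u^2 - 33*u + 63)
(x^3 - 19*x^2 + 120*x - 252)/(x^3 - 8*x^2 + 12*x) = (x^2 - 13*x + 42)/(x*(x - 2))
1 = 1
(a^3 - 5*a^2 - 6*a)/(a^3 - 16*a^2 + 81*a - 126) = a*(a + 1)/(a^2 - 10*a + 21)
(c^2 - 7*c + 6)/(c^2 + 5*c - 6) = (c - 6)/(c + 6)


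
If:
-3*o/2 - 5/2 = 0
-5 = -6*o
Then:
No Solution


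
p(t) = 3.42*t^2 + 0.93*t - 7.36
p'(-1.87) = -11.86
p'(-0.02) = 0.79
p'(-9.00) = -60.63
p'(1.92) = 14.06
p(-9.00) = 261.29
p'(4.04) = 28.56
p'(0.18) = 2.16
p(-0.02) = -7.38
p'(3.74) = 26.51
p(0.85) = -4.10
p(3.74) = 43.96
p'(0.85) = 6.74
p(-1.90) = 3.22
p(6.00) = 121.34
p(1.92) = 7.03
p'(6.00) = 41.97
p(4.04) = 52.22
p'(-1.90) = -12.07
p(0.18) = -7.08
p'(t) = 6.84*t + 0.93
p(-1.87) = 2.86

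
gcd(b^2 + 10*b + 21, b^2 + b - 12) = 1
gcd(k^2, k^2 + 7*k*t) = k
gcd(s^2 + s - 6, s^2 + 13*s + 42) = 1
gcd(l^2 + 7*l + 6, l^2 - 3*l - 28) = 1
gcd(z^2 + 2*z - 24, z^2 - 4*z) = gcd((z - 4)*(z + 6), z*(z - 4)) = z - 4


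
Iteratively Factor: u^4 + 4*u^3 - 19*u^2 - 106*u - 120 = (u + 3)*(u^3 + u^2 - 22*u - 40) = (u + 2)*(u + 3)*(u^2 - u - 20) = (u - 5)*(u + 2)*(u + 3)*(u + 4)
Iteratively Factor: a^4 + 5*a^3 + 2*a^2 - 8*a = (a + 4)*(a^3 + a^2 - 2*a) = (a + 2)*(a + 4)*(a^2 - a) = (a - 1)*(a + 2)*(a + 4)*(a)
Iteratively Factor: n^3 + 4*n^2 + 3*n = (n + 3)*(n^2 + n) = (n + 1)*(n + 3)*(n)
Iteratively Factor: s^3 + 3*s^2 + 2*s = (s + 2)*(s^2 + s) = s*(s + 2)*(s + 1)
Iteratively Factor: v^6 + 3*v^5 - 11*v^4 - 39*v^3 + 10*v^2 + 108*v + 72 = (v + 1)*(v^5 + 2*v^4 - 13*v^3 - 26*v^2 + 36*v + 72) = (v - 2)*(v + 1)*(v^4 + 4*v^3 - 5*v^2 - 36*v - 36) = (v - 3)*(v - 2)*(v + 1)*(v^3 + 7*v^2 + 16*v + 12) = (v - 3)*(v - 2)*(v + 1)*(v + 2)*(v^2 + 5*v + 6) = (v - 3)*(v - 2)*(v + 1)*(v + 2)*(v + 3)*(v + 2)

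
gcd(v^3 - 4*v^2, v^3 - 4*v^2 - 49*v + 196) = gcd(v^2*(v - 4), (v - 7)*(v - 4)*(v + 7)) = v - 4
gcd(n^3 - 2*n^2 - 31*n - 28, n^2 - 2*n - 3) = n + 1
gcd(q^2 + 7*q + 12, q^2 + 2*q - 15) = 1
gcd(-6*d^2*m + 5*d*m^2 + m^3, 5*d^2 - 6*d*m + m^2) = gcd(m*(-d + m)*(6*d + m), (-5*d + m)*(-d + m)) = d - m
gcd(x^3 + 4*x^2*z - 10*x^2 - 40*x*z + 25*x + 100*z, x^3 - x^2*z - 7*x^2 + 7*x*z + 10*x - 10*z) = x - 5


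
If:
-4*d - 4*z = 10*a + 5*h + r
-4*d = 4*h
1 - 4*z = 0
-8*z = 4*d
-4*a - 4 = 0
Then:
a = -1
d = -1/2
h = 1/2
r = 17/2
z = 1/4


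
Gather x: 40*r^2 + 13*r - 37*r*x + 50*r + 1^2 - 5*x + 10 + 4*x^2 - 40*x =40*r^2 + 63*r + 4*x^2 + x*(-37*r - 45) + 11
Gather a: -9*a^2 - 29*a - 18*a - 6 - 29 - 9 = -9*a^2 - 47*a - 44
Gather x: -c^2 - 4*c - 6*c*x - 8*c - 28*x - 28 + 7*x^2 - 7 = -c^2 - 12*c + 7*x^2 + x*(-6*c - 28) - 35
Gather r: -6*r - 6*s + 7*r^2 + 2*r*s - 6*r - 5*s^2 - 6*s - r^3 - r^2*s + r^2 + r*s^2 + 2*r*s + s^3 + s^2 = -r^3 + r^2*(8 - s) + r*(s^2 + 4*s - 12) + s^3 - 4*s^2 - 12*s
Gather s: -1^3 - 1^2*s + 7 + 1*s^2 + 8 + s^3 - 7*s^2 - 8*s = s^3 - 6*s^2 - 9*s + 14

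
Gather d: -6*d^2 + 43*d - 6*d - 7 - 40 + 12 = -6*d^2 + 37*d - 35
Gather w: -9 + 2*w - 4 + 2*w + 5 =4*w - 8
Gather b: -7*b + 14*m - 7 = -7*b + 14*m - 7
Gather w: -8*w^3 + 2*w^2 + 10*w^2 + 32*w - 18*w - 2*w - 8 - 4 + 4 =-8*w^3 + 12*w^2 + 12*w - 8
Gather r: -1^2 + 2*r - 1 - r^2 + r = -r^2 + 3*r - 2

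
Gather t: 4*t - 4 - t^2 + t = -t^2 + 5*t - 4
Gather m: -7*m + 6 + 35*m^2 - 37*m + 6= 35*m^2 - 44*m + 12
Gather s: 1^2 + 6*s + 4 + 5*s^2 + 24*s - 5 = 5*s^2 + 30*s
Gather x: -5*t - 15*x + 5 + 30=-5*t - 15*x + 35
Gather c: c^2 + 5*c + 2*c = c^2 + 7*c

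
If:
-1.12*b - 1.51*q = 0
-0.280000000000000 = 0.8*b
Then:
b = -0.35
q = 0.26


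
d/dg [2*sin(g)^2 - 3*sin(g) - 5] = (4*sin(g) - 3)*cos(g)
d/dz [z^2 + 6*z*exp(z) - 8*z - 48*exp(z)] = 6*z*exp(z) + 2*z - 42*exp(z) - 8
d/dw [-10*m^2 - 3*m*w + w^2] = -3*m + 2*w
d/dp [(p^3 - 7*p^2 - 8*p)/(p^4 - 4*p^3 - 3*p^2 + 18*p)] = (-p^3 + 11*p^2 + 26*p + 50)/(p^5 - 5*p^4 - 5*p^3 + 45*p^2 - 108)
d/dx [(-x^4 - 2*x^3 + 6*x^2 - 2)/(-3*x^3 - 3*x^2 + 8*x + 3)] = (3*x^6 + 6*x^5 - 44*x^3 + 12*x^2 + 24*x + 16)/(9*x^6 + 18*x^5 - 39*x^4 - 66*x^3 + 46*x^2 + 48*x + 9)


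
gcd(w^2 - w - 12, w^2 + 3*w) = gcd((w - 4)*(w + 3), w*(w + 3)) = w + 3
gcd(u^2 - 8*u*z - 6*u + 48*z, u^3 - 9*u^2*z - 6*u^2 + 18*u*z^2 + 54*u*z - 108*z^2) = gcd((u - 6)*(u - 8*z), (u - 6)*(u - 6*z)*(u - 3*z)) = u - 6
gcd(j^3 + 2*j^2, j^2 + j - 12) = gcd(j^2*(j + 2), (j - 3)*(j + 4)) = 1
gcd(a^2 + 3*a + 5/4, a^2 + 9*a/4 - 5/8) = a + 5/2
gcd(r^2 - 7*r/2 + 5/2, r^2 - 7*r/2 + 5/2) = r^2 - 7*r/2 + 5/2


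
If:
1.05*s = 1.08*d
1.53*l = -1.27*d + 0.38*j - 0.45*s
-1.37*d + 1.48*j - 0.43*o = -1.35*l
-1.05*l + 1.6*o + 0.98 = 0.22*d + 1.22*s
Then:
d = 0.972222222222222*s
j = 1.65773778732774*s - 0.150913214754685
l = -0.689399910482145*s - 0.037481713468484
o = 0.443761864301648*s - 0.637097374463693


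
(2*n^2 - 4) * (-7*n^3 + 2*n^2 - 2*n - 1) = -14*n^5 + 4*n^4 + 24*n^3 - 10*n^2 + 8*n + 4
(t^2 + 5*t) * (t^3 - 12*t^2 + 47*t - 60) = t^5 - 7*t^4 - 13*t^3 + 175*t^2 - 300*t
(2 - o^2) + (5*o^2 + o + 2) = 4*o^2 + o + 4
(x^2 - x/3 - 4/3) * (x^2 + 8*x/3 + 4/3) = x^4 + 7*x^3/3 - 8*x^2/9 - 4*x - 16/9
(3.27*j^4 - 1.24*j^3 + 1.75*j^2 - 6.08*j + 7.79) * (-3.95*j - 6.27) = -12.9165*j^5 - 15.6049*j^4 + 0.862299999999999*j^3 + 13.0435*j^2 + 7.3511*j - 48.8433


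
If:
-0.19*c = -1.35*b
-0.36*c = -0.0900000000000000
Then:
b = 0.04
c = 0.25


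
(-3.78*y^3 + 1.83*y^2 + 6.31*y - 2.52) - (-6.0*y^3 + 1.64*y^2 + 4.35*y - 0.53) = 2.22*y^3 + 0.19*y^2 + 1.96*y - 1.99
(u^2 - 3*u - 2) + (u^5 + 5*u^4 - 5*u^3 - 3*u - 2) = u^5 + 5*u^4 - 5*u^3 + u^2 - 6*u - 4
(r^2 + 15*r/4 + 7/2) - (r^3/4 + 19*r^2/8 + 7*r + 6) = -r^3/4 - 11*r^2/8 - 13*r/4 - 5/2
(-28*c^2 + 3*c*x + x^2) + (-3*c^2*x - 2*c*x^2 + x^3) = -3*c^2*x - 28*c^2 - 2*c*x^2 + 3*c*x + x^3 + x^2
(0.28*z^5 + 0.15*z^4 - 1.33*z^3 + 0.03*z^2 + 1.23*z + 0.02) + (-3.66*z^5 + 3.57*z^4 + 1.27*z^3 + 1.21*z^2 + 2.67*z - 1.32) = -3.38*z^5 + 3.72*z^4 - 0.0600000000000001*z^3 + 1.24*z^2 + 3.9*z - 1.3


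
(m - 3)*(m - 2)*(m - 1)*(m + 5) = m^4 - m^3 - 19*m^2 + 49*m - 30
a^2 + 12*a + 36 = (a + 6)^2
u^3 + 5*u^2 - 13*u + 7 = (u - 1)^2*(u + 7)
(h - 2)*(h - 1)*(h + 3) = h^3 - 7*h + 6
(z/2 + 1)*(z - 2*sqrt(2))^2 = z^3/2 - 2*sqrt(2)*z^2 + z^2 - 4*sqrt(2)*z + 4*z + 8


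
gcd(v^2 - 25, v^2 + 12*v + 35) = v + 5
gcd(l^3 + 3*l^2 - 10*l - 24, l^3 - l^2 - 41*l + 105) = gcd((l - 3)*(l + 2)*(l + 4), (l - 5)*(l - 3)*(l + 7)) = l - 3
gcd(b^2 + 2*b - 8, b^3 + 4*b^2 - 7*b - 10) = b - 2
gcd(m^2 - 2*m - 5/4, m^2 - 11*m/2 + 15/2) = m - 5/2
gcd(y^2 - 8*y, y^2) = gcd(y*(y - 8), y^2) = y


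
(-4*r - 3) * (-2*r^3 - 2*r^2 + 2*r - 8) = 8*r^4 + 14*r^3 - 2*r^2 + 26*r + 24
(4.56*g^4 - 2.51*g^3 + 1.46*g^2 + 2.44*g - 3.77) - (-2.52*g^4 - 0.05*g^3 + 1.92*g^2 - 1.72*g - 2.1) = 7.08*g^4 - 2.46*g^3 - 0.46*g^2 + 4.16*g - 1.67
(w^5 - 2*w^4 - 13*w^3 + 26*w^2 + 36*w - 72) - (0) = w^5 - 2*w^4 - 13*w^3 + 26*w^2 + 36*w - 72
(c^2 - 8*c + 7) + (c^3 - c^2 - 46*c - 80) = c^3 - 54*c - 73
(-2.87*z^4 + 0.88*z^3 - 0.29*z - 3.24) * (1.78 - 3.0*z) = 8.61*z^5 - 7.7486*z^4 + 1.5664*z^3 + 0.87*z^2 + 9.2038*z - 5.7672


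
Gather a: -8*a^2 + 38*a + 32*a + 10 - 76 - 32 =-8*a^2 + 70*a - 98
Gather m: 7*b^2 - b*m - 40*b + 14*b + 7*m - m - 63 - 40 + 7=7*b^2 - 26*b + m*(6 - b) - 96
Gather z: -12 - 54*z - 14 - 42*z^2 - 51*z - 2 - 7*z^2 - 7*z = -49*z^2 - 112*z - 28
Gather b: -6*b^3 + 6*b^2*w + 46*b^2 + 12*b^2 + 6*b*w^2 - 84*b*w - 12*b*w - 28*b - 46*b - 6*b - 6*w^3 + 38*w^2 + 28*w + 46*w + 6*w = -6*b^3 + b^2*(6*w + 58) + b*(6*w^2 - 96*w - 80) - 6*w^3 + 38*w^2 + 80*w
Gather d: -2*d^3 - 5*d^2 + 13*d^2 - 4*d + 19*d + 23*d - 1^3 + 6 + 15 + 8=-2*d^3 + 8*d^2 + 38*d + 28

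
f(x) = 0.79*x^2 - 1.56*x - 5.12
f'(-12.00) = -20.52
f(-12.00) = 127.36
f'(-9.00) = -15.78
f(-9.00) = 72.91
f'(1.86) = 1.38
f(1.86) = -5.29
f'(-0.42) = -2.22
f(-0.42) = -4.33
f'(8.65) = 12.11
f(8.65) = 40.50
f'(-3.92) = -7.75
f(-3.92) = 13.13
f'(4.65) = 5.79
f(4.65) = 4.71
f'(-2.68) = -5.79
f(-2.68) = 4.73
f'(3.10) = 3.34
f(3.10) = -2.36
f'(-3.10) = -6.46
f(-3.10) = 7.31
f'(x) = 1.58*x - 1.56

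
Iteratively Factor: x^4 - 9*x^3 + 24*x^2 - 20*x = (x - 5)*(x^3 - 4*x^2 + 4*x) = (x - 5)*(x - 2)*(x^2 - 2*x) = x*(x - 5)*(x - 2)*(x - 2)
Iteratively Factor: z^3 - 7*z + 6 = (z + 3)*(z^2 - 3*z + 2) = (z - 2)*(z + 3)*(z - 1)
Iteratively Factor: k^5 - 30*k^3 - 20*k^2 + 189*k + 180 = (k + 4)*(k^4 - 4*k^3 - 14*k^2 + 36*k + 45) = (k + 3)*(k + 4)*(k^3 - 7*k^2 + 7*k + 15) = (k + 1)*(k + 3)*(k + 4)*(k^2 - 8*k + 15) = (k - 3)*(k + 1)*(k + 3)*(k + 4)*(k - 5)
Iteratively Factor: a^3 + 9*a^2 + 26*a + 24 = (a + 4)*(a^2 + 5*a + 6) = (a + 2)*(a + 4)*(a + 3)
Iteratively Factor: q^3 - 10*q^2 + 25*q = (q)*(q^2 - 10*q + 25) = q*(q - 5)*(q - 5)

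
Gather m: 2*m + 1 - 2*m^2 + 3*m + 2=-2*m^2 + 5*m + 3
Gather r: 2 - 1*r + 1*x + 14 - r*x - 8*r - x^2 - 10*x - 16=r*(-x - 9) - x^2 - 9*x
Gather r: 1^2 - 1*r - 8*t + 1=-r - 8*t + 2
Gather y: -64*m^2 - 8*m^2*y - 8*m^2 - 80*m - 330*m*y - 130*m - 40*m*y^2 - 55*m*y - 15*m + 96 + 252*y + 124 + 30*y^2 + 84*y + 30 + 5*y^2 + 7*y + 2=-72*m^2 - 225*m + y^2*(35 - 40*m) + y*(-8*m^2 - 385*m + 343) + 252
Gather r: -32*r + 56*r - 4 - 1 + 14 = 24*r + 9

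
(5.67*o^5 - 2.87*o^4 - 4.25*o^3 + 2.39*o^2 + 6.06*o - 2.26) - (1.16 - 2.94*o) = 5.67*o^5 - 2.87*o^4 - 4.25*o^3 + 2.39*o^2 + 9.0*o - 3.42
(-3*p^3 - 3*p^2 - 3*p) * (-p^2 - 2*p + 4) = 3*p^5 + 9*p^4 - 3*p^3 - 6*p^2 - 12*p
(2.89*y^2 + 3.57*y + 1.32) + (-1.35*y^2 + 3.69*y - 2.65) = 1.54*y^2 + 7.26*y - 1.33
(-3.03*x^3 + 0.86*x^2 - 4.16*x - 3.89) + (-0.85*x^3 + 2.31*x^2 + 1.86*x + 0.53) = -3.88*x^3 + 3.17*x^2 - 2.3*x - 3.36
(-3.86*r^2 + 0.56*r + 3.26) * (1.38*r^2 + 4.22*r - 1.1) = -5.3268*r^4 - 15.5164*r^3 + 11.108*r^2 + 13.1412*r - 3.586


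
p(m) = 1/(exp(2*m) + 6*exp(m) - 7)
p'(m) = (-2*exp(2*m) - 6*exp(m))/(exp(2*m) + 6*exp(m) - 7)^2 = 2*(-exp(m) - 3)*exp(m)/(exp(2*m) + 6*exp(m) - 7)^2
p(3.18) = 0.00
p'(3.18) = -0.00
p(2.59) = 0.00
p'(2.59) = -0.01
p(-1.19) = -0.20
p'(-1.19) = -0.08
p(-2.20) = -0.16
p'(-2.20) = -0.02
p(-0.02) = -6.33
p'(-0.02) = -312.49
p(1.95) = 0.01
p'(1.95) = -0.02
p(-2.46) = -0.15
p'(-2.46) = -0.01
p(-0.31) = -0.49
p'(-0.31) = -1.29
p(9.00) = 0.00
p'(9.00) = 0.00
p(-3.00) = -0.15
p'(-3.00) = -0.00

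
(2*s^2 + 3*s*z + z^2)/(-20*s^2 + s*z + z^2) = (2*s^2 + 3*s*z + z^2)/(-20*s^2 + s*z + z^2)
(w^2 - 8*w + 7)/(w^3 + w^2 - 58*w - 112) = (w^2 - 8*w + 7)/(w^3 + w^2 - 58*w - 112)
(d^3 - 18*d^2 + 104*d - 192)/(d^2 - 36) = (d^2 - 12*d + 32)/(d + 6)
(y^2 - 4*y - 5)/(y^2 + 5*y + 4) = (y - 5)/(y + 4)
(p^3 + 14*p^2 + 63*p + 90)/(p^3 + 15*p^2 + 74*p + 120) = (p + 3)/(p + 4)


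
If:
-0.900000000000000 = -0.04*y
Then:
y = 22.50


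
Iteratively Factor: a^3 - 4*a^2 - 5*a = (a)*(a^2 - 4*a - 5) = a*(a - 5)*(a + 1)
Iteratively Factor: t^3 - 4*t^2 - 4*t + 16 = (t + 2)*(t^2 - 6*t + 8) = (t - 2)*(t + 2)*(t - 4)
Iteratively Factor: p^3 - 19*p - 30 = (p + 2)*(p^2 - 2*p - 15) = (p - 5)*(p + 2)*(p + 3)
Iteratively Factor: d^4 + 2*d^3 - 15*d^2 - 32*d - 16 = (d - 4)*(d^3 + 6*d^2 + 9*d + 4) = (d - 4)*(d + 1)*(d^2 + 5*d + 4) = (d - 4)*(d + 1)*(d + 4)*(d + 1)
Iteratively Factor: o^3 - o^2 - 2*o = (o + 1)*(o^2 - 2*o) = o*(o + 1)*(o - 2)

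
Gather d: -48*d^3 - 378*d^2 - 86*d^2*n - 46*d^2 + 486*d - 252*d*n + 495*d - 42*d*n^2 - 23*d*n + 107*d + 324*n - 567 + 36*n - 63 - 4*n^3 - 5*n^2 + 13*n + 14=-48*d^3 + d^2*(-86*n - 424) + d*(-42*n^2 - 275*n + 1088) - 4*n^3 - 5*n^2 + 373*n - 616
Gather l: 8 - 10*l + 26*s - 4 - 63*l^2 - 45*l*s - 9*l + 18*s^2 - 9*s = -63*l^2 + l*(-45*s - 19) + 18*s^2 + 17*s + 4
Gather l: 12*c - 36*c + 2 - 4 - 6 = -24*c - 8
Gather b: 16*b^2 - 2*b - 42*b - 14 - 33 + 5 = 16*b^2 - 44*b - 42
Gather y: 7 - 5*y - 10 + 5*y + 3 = 0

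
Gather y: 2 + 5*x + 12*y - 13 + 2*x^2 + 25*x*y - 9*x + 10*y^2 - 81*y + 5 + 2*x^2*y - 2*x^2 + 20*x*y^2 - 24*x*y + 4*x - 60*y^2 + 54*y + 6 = y^2*(20*x - 50) + y*(2*x^2 + x - 15)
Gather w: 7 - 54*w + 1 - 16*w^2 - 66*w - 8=-16*w^2 - 120*w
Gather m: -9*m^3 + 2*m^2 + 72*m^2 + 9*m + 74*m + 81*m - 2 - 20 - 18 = -9*m^3 + 74*m^2 + 164*m - 40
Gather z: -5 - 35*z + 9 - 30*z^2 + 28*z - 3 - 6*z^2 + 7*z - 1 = -36*z^2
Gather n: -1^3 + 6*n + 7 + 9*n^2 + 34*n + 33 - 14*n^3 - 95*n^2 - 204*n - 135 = -14*n^3 - 86*n^2 - 164*n - 96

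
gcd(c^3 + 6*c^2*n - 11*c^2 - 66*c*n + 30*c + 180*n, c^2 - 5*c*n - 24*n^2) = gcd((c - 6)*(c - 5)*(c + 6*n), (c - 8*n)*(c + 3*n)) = 1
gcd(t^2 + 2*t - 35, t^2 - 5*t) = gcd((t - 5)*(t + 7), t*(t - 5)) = t - 5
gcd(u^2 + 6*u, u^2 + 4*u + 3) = 1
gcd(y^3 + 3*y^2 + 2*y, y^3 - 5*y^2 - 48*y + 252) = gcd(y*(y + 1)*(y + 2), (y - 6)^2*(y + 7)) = 1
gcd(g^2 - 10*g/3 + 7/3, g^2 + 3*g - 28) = 1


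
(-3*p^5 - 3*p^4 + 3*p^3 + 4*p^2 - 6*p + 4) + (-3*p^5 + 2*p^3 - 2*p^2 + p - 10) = -6*p^5 - 3*p^4 + 5*p^3 + 2*p^2 - 5*p - 6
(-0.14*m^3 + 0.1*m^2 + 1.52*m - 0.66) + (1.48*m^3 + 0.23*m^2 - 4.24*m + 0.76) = 1.34*m^3 + 0.33*m^2 - 2.72*m + 0.1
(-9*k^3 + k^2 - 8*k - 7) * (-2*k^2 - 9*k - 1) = 18*k^5 + 79*k^4 + 16*k^3 + 85*k^2 + 71*k + 7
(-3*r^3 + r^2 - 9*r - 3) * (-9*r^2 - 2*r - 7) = 27*r^5 - 3*r^4 + 100*r^3 + 38*r^2 + 69*r + 21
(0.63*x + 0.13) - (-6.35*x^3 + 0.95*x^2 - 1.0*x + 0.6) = 6.35*x^3 - 0.95*x^2 + 1.63*x - 0.47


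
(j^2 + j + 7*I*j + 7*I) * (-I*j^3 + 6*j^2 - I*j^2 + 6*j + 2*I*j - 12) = -I*j^5 + 13*j^4 - 2*I*j^4 + 26*j^3 + 43*I*j^3 - 13*j^2 + 86*I*j^2 - 26*j - 42*I*j - 84*I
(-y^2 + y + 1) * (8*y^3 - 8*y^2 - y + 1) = -8*y^5 + 16*y^4 + y^3 - 10*y^2 + 1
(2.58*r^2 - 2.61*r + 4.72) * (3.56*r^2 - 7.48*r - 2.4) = 9.1848*r^4 - 28.59*r^3 + 30.134*r^2 - 29.0416*r - 11.328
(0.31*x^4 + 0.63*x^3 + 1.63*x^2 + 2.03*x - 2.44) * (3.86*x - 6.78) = 1.1966*x^5 + 0.33*x^4 + 2.0204*x^3 - 3.2156*x^2 - 23.1818*x + 16.5432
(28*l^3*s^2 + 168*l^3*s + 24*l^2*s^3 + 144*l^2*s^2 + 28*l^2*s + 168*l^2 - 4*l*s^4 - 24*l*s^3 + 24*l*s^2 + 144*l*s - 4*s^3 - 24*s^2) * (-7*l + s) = -196*l^4*s^2 - 1176*l^4*s - 140*l^3*s^3 - 840*l^3*s^2 - 196*l^3*s - 1176*l^3 + 52*l^2*s^4 + 312*l^2*s^3 - 140*l^2*s^2 - 840*l^2*s - 4*l*s^5 - 24*l*s^4 + 52*l*s^3 + 312*l*s^2 - 4*s^4 - 24*s^3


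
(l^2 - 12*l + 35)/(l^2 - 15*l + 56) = (l - 5)/(l - 8)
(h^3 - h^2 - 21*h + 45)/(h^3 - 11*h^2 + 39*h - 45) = (h + 5)/(h - 5)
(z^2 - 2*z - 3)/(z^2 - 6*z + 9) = (z + 1)/(z - 3)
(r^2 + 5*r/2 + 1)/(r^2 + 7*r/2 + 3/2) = (r + 2)/(r + 3)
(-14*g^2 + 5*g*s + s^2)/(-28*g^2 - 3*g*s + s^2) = (14*g^2 - 5*g*s - s^2)/(28*g^2 + 3*g*s - s^2)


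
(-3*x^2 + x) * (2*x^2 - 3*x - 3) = -6*x^4 + 11*x^3 + 6*x^2 - 3*x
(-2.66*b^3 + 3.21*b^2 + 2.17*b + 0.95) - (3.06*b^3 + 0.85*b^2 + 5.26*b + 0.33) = -5.72*b^3 + 2.36*b^2 - 3.09*b + 0.62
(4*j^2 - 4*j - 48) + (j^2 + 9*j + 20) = 5*j^2 + 5*j - 28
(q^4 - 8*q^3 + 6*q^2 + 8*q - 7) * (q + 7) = q^5 - q^4 - 50*q^3 + 50*q^2 + 49*q - 49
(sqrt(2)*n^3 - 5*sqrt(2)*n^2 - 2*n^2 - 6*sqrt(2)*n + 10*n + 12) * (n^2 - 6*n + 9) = sqrt(2)*n^5 - 11*sqrt(2)*n^4 - 2*n^4 + 22*n^3 + 33*sqrt(2)*n^3 - 66*n^2 - 9*sqrt(2)*n^2 - 54*sqrt(2)*n + 18*n + 108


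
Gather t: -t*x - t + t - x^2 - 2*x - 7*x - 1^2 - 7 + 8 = -t*x - x^2 - 9*x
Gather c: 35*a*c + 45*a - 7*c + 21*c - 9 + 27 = 45*a + c*(35*a + 14) + 18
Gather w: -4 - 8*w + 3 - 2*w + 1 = -10*w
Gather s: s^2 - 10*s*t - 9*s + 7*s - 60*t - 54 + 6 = s^2 + s*(-10*t - 2) - 60*t - 48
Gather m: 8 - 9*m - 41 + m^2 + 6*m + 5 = m^2 - 3*m - 28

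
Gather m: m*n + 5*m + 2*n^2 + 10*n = m*(n + 5) + 2*n^2 + 10*n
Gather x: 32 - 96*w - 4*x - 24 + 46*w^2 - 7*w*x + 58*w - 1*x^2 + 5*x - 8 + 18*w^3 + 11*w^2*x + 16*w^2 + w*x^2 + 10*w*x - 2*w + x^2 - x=18*w^3 + 62*w^2 + w*x^2 - 40*w + x*(11*w^2 + 3*w)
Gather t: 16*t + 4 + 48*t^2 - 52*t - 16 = 48*t^2 - 36*t - 12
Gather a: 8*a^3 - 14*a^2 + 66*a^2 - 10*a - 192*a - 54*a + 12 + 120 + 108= 8*a^3 + 52*a^2 - 256*a + 240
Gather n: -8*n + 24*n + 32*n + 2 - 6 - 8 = 48*n - 12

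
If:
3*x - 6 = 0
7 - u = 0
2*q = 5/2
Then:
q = 5/4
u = 7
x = 2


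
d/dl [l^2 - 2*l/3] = 2*l - 2/3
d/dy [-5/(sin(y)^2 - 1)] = 10*sin(y)/cos(y)^3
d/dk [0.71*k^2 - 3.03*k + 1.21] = 1.42*k - 3.03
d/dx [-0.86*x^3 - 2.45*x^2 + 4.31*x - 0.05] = -2.58*x^2 - 4.9*x + 4.31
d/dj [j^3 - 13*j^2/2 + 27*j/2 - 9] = 3*j^2 - 13*j + 27/2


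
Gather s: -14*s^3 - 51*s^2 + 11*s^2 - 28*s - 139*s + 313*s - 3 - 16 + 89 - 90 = -14*s^3 - 40*s^2 + 146*s - 20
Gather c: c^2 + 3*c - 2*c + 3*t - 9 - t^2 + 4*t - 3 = c^2 + c - t^2 + 7*t - 12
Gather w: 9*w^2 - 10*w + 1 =9*w^2 - 10*w + 1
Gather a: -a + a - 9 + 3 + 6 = 0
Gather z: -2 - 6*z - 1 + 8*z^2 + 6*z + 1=8*z^2 - 2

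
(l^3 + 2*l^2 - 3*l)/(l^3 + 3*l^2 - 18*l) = (l^2 + 2*l - 3)/(l^2 + 3*l - 18)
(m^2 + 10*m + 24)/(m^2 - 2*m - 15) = (m^2 + 10*m + 24)/(m^2 - 2*m - 15)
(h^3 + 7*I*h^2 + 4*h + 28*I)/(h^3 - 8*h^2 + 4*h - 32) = (h + 7*I)/(h - 8)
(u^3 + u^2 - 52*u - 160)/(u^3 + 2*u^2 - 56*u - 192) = (u + 5)/(u + 6)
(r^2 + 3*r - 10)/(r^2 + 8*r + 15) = (r - 2)/(r + 3)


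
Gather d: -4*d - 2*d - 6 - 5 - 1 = -6*d - 12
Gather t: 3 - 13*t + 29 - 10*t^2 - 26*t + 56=-10*t^2 - 39*t + 88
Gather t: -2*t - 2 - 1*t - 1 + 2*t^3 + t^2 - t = 2*t^3 + t^2 - 4*t - 3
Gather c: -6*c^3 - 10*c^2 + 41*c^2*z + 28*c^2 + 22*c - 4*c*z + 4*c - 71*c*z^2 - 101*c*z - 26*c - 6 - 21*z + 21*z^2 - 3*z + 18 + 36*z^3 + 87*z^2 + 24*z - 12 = -6*c^3 + c^2*(41*z + 18) + c*(-71*z^2 - 105*z) + 36*z^3 + 108*z^2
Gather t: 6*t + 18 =6*t + 18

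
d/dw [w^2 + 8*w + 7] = 2*w + 8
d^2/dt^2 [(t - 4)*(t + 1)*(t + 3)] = 6*t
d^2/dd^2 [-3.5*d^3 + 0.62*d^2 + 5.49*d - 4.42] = 1.24 - 21.0*d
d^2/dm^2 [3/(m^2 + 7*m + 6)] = 6*(-m^2 - 7*m + (2*m + 7)^2 - 6)/(m^2 + 7*m + 6)^3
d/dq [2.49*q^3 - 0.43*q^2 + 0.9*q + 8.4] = 7.47*q^2 - 0.86*q + 0.9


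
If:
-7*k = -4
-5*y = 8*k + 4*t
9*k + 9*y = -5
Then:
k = 4/7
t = 67/252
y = -71/63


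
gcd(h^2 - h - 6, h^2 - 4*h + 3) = h - 3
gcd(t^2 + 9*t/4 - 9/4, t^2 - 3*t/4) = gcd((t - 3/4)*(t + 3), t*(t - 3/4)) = t - 3/4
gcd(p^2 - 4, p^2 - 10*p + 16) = p - 2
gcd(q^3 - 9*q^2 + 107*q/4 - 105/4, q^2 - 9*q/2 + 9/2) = q - 3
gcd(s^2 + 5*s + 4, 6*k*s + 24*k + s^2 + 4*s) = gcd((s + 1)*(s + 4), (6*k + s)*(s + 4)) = s + 4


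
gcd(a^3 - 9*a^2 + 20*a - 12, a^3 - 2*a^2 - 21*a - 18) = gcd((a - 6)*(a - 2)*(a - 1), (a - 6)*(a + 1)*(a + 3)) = a - 6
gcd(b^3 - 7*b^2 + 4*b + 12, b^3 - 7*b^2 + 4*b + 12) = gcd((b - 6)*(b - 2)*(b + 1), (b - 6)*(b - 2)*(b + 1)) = b^3 - 7*b^2 + 4*b + 12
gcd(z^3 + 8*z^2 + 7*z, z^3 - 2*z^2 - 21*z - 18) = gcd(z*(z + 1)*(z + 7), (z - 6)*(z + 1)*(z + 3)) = z + 1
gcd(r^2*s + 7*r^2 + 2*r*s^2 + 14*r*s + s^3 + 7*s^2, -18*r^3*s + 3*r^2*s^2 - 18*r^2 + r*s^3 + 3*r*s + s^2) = 1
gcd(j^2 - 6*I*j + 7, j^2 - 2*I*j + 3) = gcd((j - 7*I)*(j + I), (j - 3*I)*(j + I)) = j + I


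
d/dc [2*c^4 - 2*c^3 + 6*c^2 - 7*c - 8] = 8*c^3 - 6*c^2 + 12*c - 7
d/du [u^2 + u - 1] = 2*u + 1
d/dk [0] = 0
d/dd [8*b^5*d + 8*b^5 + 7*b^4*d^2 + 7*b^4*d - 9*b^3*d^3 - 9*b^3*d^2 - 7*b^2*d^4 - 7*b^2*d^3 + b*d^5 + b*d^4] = b*(8*b^4 + 14*b^3*d + 7*b^3 - 27*b^2*d^2 - 18*b^2*d - 28*b*d^3 - 21*b*d^2 + 5*d^4 + 4*d^3)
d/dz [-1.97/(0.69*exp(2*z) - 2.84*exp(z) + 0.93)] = (2.7186*exp(z) - 5.5948)*exp(z)/(0.69*exp(2*z) - 2.84*exp(z) + 0.93)^2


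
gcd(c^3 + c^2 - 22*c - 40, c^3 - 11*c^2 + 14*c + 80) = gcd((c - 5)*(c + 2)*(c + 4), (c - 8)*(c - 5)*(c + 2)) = c^2 - 3*c - 10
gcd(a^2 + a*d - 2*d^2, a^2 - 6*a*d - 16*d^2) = a + 2*d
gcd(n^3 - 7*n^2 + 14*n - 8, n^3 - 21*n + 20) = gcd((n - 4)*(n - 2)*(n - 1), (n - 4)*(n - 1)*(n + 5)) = n^2 - 5*n + 4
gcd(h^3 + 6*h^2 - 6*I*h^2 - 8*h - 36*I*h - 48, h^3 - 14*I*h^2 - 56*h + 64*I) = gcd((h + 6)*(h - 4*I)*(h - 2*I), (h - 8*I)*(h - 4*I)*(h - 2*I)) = h^2 - 6*I*h - 8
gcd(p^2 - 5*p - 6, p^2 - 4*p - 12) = p - 6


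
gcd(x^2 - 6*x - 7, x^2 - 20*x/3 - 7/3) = x - 7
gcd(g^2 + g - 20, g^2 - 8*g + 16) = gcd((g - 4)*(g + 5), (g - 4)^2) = g - 4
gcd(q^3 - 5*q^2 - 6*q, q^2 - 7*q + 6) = q - 6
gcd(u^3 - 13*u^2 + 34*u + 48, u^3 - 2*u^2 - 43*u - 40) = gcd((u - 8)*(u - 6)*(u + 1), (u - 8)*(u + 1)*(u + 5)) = u^2 - 7*u - 8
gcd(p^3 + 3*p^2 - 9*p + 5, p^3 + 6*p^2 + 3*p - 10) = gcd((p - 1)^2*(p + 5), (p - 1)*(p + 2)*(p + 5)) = p^2 + 4*p - 5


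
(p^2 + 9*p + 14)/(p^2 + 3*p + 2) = (p + 7)/(p + 1)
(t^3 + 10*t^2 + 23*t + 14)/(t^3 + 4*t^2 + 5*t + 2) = (t + 7)/(t + 1)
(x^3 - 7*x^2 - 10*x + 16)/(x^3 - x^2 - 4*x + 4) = (x - 8)/(x - 2)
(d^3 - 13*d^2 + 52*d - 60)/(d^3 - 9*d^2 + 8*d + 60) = (d - 2)/(d + 2)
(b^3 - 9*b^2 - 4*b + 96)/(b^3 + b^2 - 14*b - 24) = (b - 8)/(b + 2)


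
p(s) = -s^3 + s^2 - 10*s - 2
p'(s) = -3*s^2 + 2*s - 10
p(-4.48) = 152.79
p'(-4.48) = -79.17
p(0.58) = -7.66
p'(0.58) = -9.85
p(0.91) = -11.03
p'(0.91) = -10.66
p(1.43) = -17.18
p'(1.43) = -13.27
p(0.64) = -8.25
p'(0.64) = -9.95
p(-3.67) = 97.60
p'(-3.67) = -57.75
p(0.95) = -11.45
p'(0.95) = -10.81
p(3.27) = -58.97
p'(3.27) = -35.54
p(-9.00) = 898.00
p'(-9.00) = -271.00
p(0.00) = -2.00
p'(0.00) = -10.00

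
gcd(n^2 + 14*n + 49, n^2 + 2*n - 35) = n + 7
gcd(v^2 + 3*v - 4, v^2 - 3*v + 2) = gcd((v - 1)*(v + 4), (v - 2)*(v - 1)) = v - 1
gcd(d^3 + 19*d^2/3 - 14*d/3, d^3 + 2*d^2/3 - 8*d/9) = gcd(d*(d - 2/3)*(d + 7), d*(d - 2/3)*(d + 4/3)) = d^2 - 2*d/3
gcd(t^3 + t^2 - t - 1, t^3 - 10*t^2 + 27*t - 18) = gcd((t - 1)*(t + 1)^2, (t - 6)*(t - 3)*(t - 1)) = t - 1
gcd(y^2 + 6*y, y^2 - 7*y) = y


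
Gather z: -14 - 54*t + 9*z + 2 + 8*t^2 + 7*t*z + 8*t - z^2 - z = 8*t^2 - 46*t - z^2 + z*(7*t + 8) - 12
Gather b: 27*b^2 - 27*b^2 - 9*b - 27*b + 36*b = 0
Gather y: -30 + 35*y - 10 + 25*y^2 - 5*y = 25*y^2 + 30*y - 40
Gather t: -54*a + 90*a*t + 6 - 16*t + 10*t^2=-54*a + 10*t^2 + t*(90*a - 16) + 6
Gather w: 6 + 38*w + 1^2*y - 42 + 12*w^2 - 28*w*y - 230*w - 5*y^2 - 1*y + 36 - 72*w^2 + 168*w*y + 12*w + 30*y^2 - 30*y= -60*w^2 + w*(140*y - 180) + 25*y^2 - 30*y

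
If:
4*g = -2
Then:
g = -1/2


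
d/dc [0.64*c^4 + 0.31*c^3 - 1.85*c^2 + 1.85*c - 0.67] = 2.56*c^3 + 0.93*c^2 - 3.7*c + 1.85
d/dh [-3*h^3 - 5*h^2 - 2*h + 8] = -9*h^2 - 10*h - 2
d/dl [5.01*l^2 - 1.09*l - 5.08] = 10.02*l - 1.09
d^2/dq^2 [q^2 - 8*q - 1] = 2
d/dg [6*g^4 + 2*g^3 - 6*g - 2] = 24*g^3 + 6*g^2 - 6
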